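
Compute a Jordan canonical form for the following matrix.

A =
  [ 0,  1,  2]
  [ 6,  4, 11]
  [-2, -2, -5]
J_1(-1) ⊕ J_2(0)

The characteristic polynomial is
  det(x·I − A) = x^3 + x^2 = x^2*(x + 1)

Eigenvalues and multiplicities (the geometric multiplicity of λ is n − rank(A − λI), which equals the number of Jordan blocks for λ):
  λ = -1: algebraic multiplicity = 1, geometric multiplicity = 1
  λ = 0: algebraic multiplicity = 2, geometric multiplicity = 1

Determining the block sizes for each eigenvalue:
  λ = -1: one block (gm = 1), so the single block has size am = 1 → block sizes [1]
  λ = 0: one block (gm = 1), so the single block has size am = 2 → block sizes [2]

Assembling the blocks gives a Jordan form
J =
  [-1, 0, 0]
  [ 0, 0, 1]
  [ 0, 0, 0]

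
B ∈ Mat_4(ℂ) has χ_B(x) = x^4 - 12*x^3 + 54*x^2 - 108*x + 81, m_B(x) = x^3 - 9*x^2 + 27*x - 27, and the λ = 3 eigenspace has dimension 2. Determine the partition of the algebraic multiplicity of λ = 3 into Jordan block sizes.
Block sizes for λ = 3: [3, 1]

Step 1 — from the characteristic polynomial, algebraic multiplicity of λ = 3 is 4. From dim ker(B − (3)·I) = 2, there are exactly 2 Jordan blocks for λ = 3.
Step 2 — from the minimal polynomial, the factor (x − 3)^3 tells us the largest block for λ = 3 has size 3.
Step 3 — with total size 4, 2 blocks, and largest block 3, the block sizes (in nonincreasing order) are [3, 1].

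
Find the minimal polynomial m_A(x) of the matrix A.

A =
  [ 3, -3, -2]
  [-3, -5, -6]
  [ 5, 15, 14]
x^2 - 8*x + 16

The characteristic polynomial is χ_A(x) = (x - 4)^3, so the eigenvalues are known. The minimal polynomial is
  m_A(x) = Π_λ (x − λ)^{k_λ}
where k_λ is the size of the *largest* Jordan block for λ (equivalently, the smallest k with (A − λI)^k v = 0 for every generalised eigenvector v of λ).

  λ = 4: largest Jordan block has size 2, contributing (x − 4)^2

So m_A(x) = (x - 4)^2 = x^2 - 8*x + 16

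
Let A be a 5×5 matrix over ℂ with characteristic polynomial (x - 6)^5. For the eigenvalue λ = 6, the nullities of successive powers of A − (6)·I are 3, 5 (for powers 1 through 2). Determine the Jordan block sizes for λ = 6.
Block sizes for λ = 6: [2, 2, 1]

From the dimensions of kernels of powers, the number of Jordan blocks of size at least j is d_j − d_{j−1} where d_j = dim ker(N^j) (with d_0 = 0). Computing the differences gives [3, 2].
The number of blocks of size exactly k is (#blocks of size ≥ k) − (#blocks of size ≥ k + 1), so the partition is: 1 block(s) of size 1, 2 block(s) of size 2.
In nonincreasing order the block sizes are [2, 2, 1].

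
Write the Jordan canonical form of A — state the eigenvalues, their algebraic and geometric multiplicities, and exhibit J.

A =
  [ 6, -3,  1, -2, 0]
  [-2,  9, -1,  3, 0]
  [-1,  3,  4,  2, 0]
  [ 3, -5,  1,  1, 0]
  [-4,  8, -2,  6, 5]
J_3(5) ⊕ J_1(5) ⊕ J_1(5)

The characteristic polynomial is
  det(x·I − A) = x^5 - 25*x^4 + 250*x^3 - 1250*x^2 + 3125*x - 3125 = (x - 5)^5

Eigenvalues and multiplicities (the geometric multiplicity of λ is n − rank(A − λI), which equals the number of Jordan blocks for λ):
  λ = 5: algebraic multiplicity = 5, geometric multiplicity = 3

Determining the block sizes for each eigenvalue:
  λ = 5: with am = 5 and gm = 3, the partition is not yet determined (e.g. several partitions of 5 into 3 parts exist). Let N = A − (5)·I. Computing rank(N^1) = 2, rank(N^2) = 1, rank(N^3) = 0; the number of blocks of size ≥ j is rank(N^{j−1}) − rank(N^j), giving [3, 1, 1]. So we have 1 block(s) of size 3, 2 block(s) of size 1 → block sizes [3, 1, 1]

Assembling the blocks gives a Jordan form
J =
  [5, 1, 0, 0, 0]
  [0, 5, 1, 0, 0]
  [0, 0, 5, 0, 0]
  [0, 0, 0, 5, 0]
  [0, 0, 0, 0, 5]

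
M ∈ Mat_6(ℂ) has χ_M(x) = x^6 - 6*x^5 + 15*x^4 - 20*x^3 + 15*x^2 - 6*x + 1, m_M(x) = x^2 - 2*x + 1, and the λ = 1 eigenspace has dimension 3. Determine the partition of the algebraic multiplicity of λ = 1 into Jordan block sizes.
Block sizes for λ = 1: [2, 2, 2]

Step 1 — from the characteristic polynomial, algebraic multiplicity of λ = 1 is 6. From dim ker(M − (1)·I) = 3, there are exactly 3 Jordan blocks for λ = 1.
Step 2 — from the minimal polynomial, the factor (x − 1)^2 tells us the largest block for λ = 1 has size 2.
Step 3 — with total size 6, 3 blocks, and largest block 2, the block sizes (in nonincreasing order) are [2, 2, 2].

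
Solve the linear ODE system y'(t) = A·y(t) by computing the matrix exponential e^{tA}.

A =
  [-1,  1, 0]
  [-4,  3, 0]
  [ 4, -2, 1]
e^{tA} =
  [-2*t*exp(t) + exp(t), t*exp(t), 0]
  [-4*t*exp(t), 2*t*exp(t) + exp(t), 0]
  [4*t*exp(t), -2*t*exp(t), exp(t)]

Strategy: write A = P · J · P⁻¹ where J is a Jordan canonical form, so e^{tA} = P · e^{tJ} · P⁻¹, and e^{tJ} can be computed block-by-block.

A has Jordan form
J =
  [1, 1, 0]
  [0, 1, 0]
  [0, 0, 1]
(up to reordering of blocks).

Per-block formulas:
  For a 2×2 Jordan block J_2(1): exp(t · J_2(1)) = e^(1t)·(I + t·N), where N is the 2×2 nilpotent shift.
  For a 1×1 block at λ = 1: exp(t · [1]) = [e^(1t)].

After assembling e^{tJ} and conjugating by P, we get:

e^{tA} =
  [-2*t*exp(t) + exp(t), t*exp(t), 0]
  [-4*t*exp(t), 2*t*exp(t) + exp(t), 0]
  [4*t*exp(t), -2*t*exp(t), exp(t)]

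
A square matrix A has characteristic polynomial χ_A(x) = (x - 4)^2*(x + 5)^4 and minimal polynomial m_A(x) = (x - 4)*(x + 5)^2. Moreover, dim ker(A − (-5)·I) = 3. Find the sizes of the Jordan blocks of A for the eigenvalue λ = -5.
Block sizes for λ = -5: [2, 1, 1]

Step 1 — from the characteristic polynomial, algebraic multiplicity of λ = -5 is 4. From dim ker(A − (-5)·I) = 3, there are exactly 3 Jordan blocks for λ = -5.
Step 2 — from the minimal polynomial, the factor (x + 5)^2 tells us the largest block for λ = -5 has size 2.
Step 3 — with total size 4, 3 blocks, and largest block 2, the block sizes (in nonincreasing order) are [2, 1, 1].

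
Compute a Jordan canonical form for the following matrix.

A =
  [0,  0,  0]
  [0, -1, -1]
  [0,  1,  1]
J_2(0) ⊕ J_1(0)

The characteristic polynomial is
  det(x·I − A) = x^3

Eigenvalues and multiplicities (the geometric multiplicity of λ is n − rank(A − λI), which equals the number of Jordan blocks for λ):
  λ = 0: algebraic multiplicity = 3, geometric multiplicity = 2

Determining the block sizes for each eigenvalue:
  λ = 0: 2 blocks summing to 3 forces exactly one block of size 2 and the rest size 1 → block sizes [2, 1]

Assembling the blocks gives a Jordan form
J =
  [0, 1, 0]
  [0, 0, 0]
  [0, 0, 0]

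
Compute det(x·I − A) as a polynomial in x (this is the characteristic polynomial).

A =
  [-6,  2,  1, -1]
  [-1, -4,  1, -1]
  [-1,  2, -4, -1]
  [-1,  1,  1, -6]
x^4 + 20*x^3 + 150*x^2 + 500*x + 625

Expanding det(x·I − A) (e.g. by cofactor expansion or by noting that A is similar to its Jordan form J, which has the same characteristic polynomial as A) gives
  χ_A(x) = x^4 + 20*x^3 + 150*x^2 + 500*x + 625
which factors as (x + 5)^4. The eigenvalues (with algebraic multiplicities) are λ = -5 with multiplicity 4.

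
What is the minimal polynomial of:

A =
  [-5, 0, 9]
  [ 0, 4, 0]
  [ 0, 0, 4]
x^2 + x - 20

The characteristic polynomial is χ_A(x) = (x - 4)^2*(x + 5), so the eigenvalues are known. The minimal polynomial is
  m_A(x) = Π_λ (x − λ)^{k_λ}
where k_λ is the size of the *largest* Jordan block for λ (equivalently, the smallest k with (A − λI)^k v = 0 for every generalised eigenvector v of λ).

  λ = -5: largest Jordan block has size 1, contributing (x + 5)
  λ = 4: largest Jordan block has size 1, contributing (x − 4)

So m_A(x) = (x - 4)*(x + 5) = x^2 + x - 20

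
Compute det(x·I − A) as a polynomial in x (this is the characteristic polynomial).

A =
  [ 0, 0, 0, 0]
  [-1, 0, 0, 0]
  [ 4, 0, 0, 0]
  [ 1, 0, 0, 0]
x^4

Expanding det(x·I − A) (e.g. by cofactor expansion or by noting that A is similar to its Jordan form J, which has the same characteristic polynomial as A) gives
  χ_A(x) = x^4
which factors as x^4. The eigenvalues (with algebraic multiplicities) are λ = 0 with multiplicity 4.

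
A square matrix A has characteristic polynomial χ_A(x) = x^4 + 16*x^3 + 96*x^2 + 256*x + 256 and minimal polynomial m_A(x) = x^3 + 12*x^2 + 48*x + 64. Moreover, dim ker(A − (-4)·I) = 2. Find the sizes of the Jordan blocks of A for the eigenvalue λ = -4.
Block sizes for λ = -4: [3, 1]

Step 1 — from the characteristic polynomial, algebraic multiplicity of λ = -4 is 4. From dim ker(A − (-4)·I) = 2, there are exactly 2 Jordan blocks for λ = -4.
Step 2 — from the minimal polynomial, the factor (x + 4)^3 tells us the largest block for λ = -4 has size 3.
Step 3 — with total size 4, 2 blocks, and largest block 3, the block sizes (in nonincreasing order) are [3, 1].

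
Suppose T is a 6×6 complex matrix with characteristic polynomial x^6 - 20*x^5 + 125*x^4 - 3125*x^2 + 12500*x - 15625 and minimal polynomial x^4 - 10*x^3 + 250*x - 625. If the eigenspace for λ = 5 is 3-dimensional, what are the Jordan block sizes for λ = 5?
Block sizes for λ = 5: [3, 1, 1]

Step 1 — from the characteristic polynomial, algebraic multiplicity of λ = 5 is 5. From dim ker(T − (5)·I) = 3, there are exactly 3 Jordan blocks for λ = 5.
Step 2 — from the minimal polynomial, the factor (x − 5)^3 tells us the largest block for λ = 5 has size 3.
Step 3 — with total size 5, 3 blocks, and largest block 3, the block sizes (in nonincreasing order) are [3, 1, 1].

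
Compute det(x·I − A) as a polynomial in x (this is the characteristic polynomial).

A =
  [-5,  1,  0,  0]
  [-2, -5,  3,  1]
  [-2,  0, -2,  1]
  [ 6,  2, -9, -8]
x^4 + 20*x^3 + 150*x^2 + 500*x + 625

Expanding det(x·I − A) (e.g. by cofactor expansion or by noting that A is similar to its Jordan form J, which has the same characteristic polynomial as A) gives
  χ_A(x) = x^4 + 20*x^3 + 150*x^2 + 500*x + 625
which factors as (x + 5)^4. The eigenvalues (with algebraic multiplicities) are λ = -5 with multiplicity 4.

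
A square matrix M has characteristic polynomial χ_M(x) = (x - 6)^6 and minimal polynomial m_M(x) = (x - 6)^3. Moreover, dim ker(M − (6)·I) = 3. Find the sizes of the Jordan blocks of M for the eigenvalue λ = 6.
Block sizes for λ = 6: [3, 2, 1]

Step 1 — from the characteristic polynomial, algebraic multiplicity of λ = 6 is 6. From dim ker(M − (6)·I) = 3, there are exactly 3 Jordan blocks for λ = 6.
Step 2 — from the minimal polynomial, the factor (x − 6)^3 tells us the largest block for λ = 6 has size 3.
Step 3 — with total size 6, 3 blocks, and largest block 3, the block sizes (in nonincreasing order) are [3, 2, 1].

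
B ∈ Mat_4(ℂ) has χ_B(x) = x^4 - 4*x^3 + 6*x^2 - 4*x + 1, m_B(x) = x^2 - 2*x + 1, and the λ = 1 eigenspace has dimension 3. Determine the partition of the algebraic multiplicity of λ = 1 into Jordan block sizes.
Block sizes for λ = 1: [2, 1, 1]

Step 1 — from the characteristic polynomial, algebraic multiplicity of λ = 1 is 4. From dim ker(B − (1)·I) = 3, there are exactly 3 Jordan blocks for λ = 1.
Step 2 — from the minimal polynomial, the factor (x − 1)^2 tells us the largest block for λ = 1 has size 2.
Step 3 — with total size 4, 3 blocks, and largest block 2, the block sizes (in nonincreasing order) are [2, 1, 1].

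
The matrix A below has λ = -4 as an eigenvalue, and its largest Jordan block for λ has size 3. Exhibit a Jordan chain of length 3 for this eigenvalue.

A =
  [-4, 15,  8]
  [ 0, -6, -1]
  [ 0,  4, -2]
A Jordan chain for λ = -4 of length 3:
v_1 = (2, 0, 0)ᵀ
v_2 = (15, -2, 4)ᵀ
v_3 = (0, 1, 0)ᵀ

Let N = A − (-4)·I. We want v_3 with N^3 v_3 = 0 but N^2 v_3 ≠ 0; then v_{j-1} := N · v_j for j = 3, …, 2.

Pick v_3 = (0, 1, 0)ᵀ.
Then v_2 = N · v_3 = (15, -2, 4)ᵀ.
Then v_1 = N · v_2 = (2, 0, 0)ᵀ.

Sanity check: (A − (-4)·I) v_1 = (0, 0, 0)ᵀ = 0. ✓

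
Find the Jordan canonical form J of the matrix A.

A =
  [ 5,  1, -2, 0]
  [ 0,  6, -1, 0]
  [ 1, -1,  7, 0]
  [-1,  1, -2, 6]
J_3(6) ⊕ J_1(6)

The characteristic polynomial is
  det(x·I − A) = x^4 - 24*x^3 + 216*x^2 - 864*x + 1296 = (x - 6)^4

Eigenvalues and multiplicities (the geometric multiplicity of λ is n − rank(A − λI), which equals the number of Jordan blocks for λ):
  λ = 6: algebraic multiplicity = 4, geometric multiplicity = 2

Determining the block sizes for each eigenvalue:
  λ = 6: with am = 4 and gm = 2, the partition is not yet determined (e.g. several partitions of 4 into 2 parts exist). Let N = A − (6)·I. Computing rank(N^1) = 2, rank(N^2) = 1, rank(N^3) = 0; the number of blocks of size ≥ j is rank(N^{j−1}) − rank(N^j), giving [2, 1, 1]. So we have 1 block(s) of size 3, 1 block(s) of size 1 → block sizes [3, 1]

Assembling the blocks gives a Jordan form
J =
  [6, 1, 0, 0]
  [0, 6, 1, 0]
  [0, 0, 6, 0]
  [0, 0, 0, 6]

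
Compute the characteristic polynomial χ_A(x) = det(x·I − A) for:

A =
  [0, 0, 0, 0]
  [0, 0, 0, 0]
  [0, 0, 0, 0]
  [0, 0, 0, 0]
x^4

Expanding det(x·I − A) (e.g. by cofactor expansion or by noting that A is similar to its Jordan form J, which has the same characteristic polynomial as A) gives
  χ_A(x) = x^4
which factors as x^4. The eigenvalues (with algebraic multiplicities) are λ = 0 with multiplicity 4.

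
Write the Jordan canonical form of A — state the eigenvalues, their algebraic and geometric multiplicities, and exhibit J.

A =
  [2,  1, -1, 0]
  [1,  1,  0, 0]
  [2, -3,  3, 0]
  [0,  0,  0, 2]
J_3(2) ⊕ J_1(2)

The characteristic polynomial is
  det(x·I − A) = x^4 - 8*x^3 + 24*x^2 - 32*x + 16 = (x - 2)^4

Eigenvalues and multiplicities (the geometric multiplicity of λ is n − rank(A − λI), which equals the number of Jordan blocks for λ):
  λ = 2: algebraic multiplicity = 4, geometric multiplicity = 2

Determining the block sizes for each eigenvalue:
  λ = 2: with am = 4 and gm = 2, the partition is not yet determined (e.g. several partitions of 4 into 2 parts exist). Let N = A − (2)·I. Computing rank(N^1) = 2, rank(N^2) = 1, rank(N^3) = 0; the number of blocks of size ≥ j is rank(N^{j−1}) − rank(N^j), giving [2, 1, 1]. So we have 1 block(s) of size 3, 1 block(s) of size 1 → block sizes [3, 1]

Assembling the blocks gives a Jordan form
J =
  [2, 1, 0, 0]
  [0, 2, 1, 0]
  [0, 0, 2, 0]
  [0, 0, 0, 2]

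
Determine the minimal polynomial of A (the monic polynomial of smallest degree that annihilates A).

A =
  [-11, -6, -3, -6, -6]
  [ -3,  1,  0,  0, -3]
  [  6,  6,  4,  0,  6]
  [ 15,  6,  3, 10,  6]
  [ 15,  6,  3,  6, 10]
x^2 - 5*x + 4

The characteristic polynomial is χ_A(x) = (x - 4)^3*(x - 1)^2, so the eigenvalues are known. The minimal polynomial is
  m_A(x) = Π_λ (x − λ)^{k_λ}
where k_λ is the size of the *largest* Jordan block for λ (equivalently, the smallest k with (A − λI)^k v = 0 for every generalised eigenvector v of λ).

  λ = 1: largest Jordan block has size 1, contributing (x − 1)
  λ = 4: largest Jordan block has size 1, contributing (x − 4)

So m_A(x) = (x - 4)*(x - 1) = x^2 - 5*x + 4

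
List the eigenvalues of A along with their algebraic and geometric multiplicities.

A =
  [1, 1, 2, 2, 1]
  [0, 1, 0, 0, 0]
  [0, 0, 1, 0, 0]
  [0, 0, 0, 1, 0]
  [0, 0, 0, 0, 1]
λ = 1: alg = 5, geom = 4

Step 1 — factor the characteristic polynomial to read off the algebraic multiplicities:
  χ_A(x) = (x - 1)^5

Step 2 — compute geometric multiplicities via the rank-nullity identity g(λ) = n − rank(A − λI):
  rank(A − (1)·I) = 1, so dim ker(A − (1)·I) = n − 1 = 4

Summary:
  λ = 1: algebraic multiplicity = 5, geometric multiplicity = 4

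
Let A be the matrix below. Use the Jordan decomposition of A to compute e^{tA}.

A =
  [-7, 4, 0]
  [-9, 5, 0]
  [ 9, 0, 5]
e^{tA} =
  [-6*t*exp(-t) + exp(-t), 4*t*exp(-t), 0]
  [-9*t*exp(-t), 6*t*exp(-t) + exp(-t), 0]
  [9*t*exp(-t), -6*t*exp(-t) + exp(5*t) - exp(-t), exp(5*t)]

Strategy: write A = P · J · P⁻¹ where J is a Jordan canonical form, so e^{tA} = P · e^{tJ} · P⁻¹, and e^{tJ} can be computed block-by-block.

A has Jordan form
J =
  [-1,  1, 0]
  [ 0, -1, 0]
  [ 0,  0, 5]
(up to reordering of blocks).

Per-block formulas:
  For a 2×2 Jordan block J_2(-1): exp(t · J_2(-1)) = e^(-1t)·(I + t·N), where N is the 2×2 nilpotent shift.
  For a 1×1 block at λ = 5: exp(t · [5]) = [e^(5t)].

After assembling e^{tJ} and conjugating by P, we get:

e^{tA} =
  [-6*t*exp(-t) + exp(-t), 4*t*exp(-t), 0]
  [-9*t*exp(-t), 6*t*exp(-t) + exp(-t), 0]
  [9*t*exp(-t), -6*t*exp(-t) + exp(5*t) - exp(-t), exp(5*t)]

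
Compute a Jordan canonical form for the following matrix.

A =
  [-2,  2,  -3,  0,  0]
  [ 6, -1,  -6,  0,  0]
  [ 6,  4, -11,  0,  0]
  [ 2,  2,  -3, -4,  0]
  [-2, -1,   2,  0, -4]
J_1(-5) ⊕ J_1(-5) ⊕ J_1(-4) ⊕ J_1(-4) ⊕ J_1(-4)

The characteristic polynomial is
  det(x·I − A) = x^5 + 22*x^4 + 193*x^3 + 844*x^2 + 1840*x + 1600 = (x + 4)^3*(x + 5)^2

Eigenvalues and multiplicities (the geometric multiplicity of λ is n − rank(A − λI), which equals the number of Jordan blocks for λ):
  λ = -5: algebraic multiplicity = 2, geometric multiplicity = 2
  λ = -4: algebraic multiplicity = 3, geometric multiplicity = 3

Determining the block sizes for each eigenvalue:
  λ = -5: gm = am = 2, so every block has size 1 → block sizes [1, 1]
  λ = -4: gm = am = 3, so every block has size 1 → block sizes [1, 1, 1]

Assembling the blocks gives a Jordan form
J =
  [-5,  0,  0,  0,  0]
  [ 0, -5,  0,  0,  0]
  [ 0,  0, -4,  0,  0]
  [ 0,  0,  0, -4,  0]
  [ 0,  0,  0,  0, -4]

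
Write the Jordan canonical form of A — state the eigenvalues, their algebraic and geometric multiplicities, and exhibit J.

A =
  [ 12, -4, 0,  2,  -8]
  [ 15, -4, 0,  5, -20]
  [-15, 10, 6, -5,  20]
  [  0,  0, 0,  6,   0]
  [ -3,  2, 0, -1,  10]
J_2(6) ⊕ J_1(6) ⊕ J_1(6) ⊕ J_1(6)

The characteristic polynomial is
  det(x·I − A) = x^5 - 30*x^4 + 360*x^3 - 2160*x^2 + 6480*x - 7776 = (x - 6)^5

Eigenvalues and multiplicities (the geometric multiplicity of λ is n − rank(A − λI), which equals the number of Jordan blocks for λ):
  λ = 6: algebraic multiplicity = 5, geometric multiplicity = 4

Determining the block sizes for each eigenvalue:
  λ = 6: 4 blocks summing to 5 forces exactly one block of size 2 and the rest size 1 → block sizes [2, 1, 1, 1]

Assembling the blocks gives a Jordan form
J =
  [6, 1, 0, 0, 0]
  [0, 6, 0, 0, 0]
  [0, 0, 6, 0, 0]
  [0, 0, 0, 6, 0]
  [0, 0, 0, 0, 6]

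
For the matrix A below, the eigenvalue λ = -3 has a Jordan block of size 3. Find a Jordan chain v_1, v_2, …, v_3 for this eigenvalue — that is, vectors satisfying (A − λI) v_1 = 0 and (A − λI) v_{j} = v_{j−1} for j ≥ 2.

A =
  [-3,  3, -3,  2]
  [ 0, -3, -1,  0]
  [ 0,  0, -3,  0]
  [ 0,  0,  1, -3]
A Jordan chain for λ = -3 of length 3:
v_1 = (-1, 0, 0, 0)ᵀ
v_2 = (-3, -1, 0, 1)ᵀ
v_3 = (0, 0, 1, 0)ᵀ

Let N = A − (-3)·I. We want v_3 with N^3 v_3 = 0 but N^2 v_3 ≠ 0; then v_{j-1} := N · v_j for j = 3, …, 2.

Pick v_3 = (0, 0, 1, 0)ᵀ.
Then v_2 = N · v_3 = (-3, -1, 0, 1)ᵀ.
Then v_1 = N · v_2 = (-1, 0, 0, 0)ᵀ.

Sanity check: (A − (-3)·I) v_1 = (0, 0, 0, 0)ᵀ = 0. ✓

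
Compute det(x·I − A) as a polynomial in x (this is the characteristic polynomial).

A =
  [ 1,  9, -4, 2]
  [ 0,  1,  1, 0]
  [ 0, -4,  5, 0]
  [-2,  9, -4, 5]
x^4 - 12*x^3 + 54*x^2 - 108*x + 81

Expanding det(x·I − A) (e.g. by cofactor expansion or by noting that A is similar to its Jordan form J, which has the same characteristic polynomial as A) gives
  χ_A(x) = x^4 - 12*x^3 + 54*x^2 - 108*x + 81
which factors as (x - 3)^4. The eigenvalues (with algebraic multiplicities) are λ = 3 with multiplicity 4.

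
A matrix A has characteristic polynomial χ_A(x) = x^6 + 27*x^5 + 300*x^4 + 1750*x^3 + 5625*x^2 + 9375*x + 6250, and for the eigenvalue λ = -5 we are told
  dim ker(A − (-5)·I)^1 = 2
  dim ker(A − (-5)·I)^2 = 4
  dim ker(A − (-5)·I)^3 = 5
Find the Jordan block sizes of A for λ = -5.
Block sizes for λ = -5: [3, 2]

From the dimensions of kernels of powers, the number of Jordan blocks of size at least j is d_j − d_{j−1} where d_j = dim ker(N^j) (with d_0 = 0). Computing the differences gives [2, 2, 1].
The number of blocks of size exactly k is (#blocks of size ≥ k) − (#blocks of size ≥ k + 1), so the partition is: 1 block(s) of size 2, 1 block(s) of size 3.
In nonincreasing order the block sizes are [3, 2].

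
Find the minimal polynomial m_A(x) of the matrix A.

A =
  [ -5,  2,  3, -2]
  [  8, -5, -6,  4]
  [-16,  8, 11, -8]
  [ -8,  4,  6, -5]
x^2 + 2*x + 1

The characteristic polynomial is χ_A(x) = (x + 1)^4, so the eigenvalues are known. The minimal polynomial is
  m_A(x) = Π_λ (x − λ)^{k_λ}
where k_λ is the size of the *largest* Jordan block for λ (equivalently, the smallest k with (A − λI)^k v = 0 for every generalised eigenvector v of λ).

  λ = -1: largest Jordan block has size 2, contributing (x + 1)^2

So m_A(x) = (x + 1)^2 = x^2 + 2*x + 1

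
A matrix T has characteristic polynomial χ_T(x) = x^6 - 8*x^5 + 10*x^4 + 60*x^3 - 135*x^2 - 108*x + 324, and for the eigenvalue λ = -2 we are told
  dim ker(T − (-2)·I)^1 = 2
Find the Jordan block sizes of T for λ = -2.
Block sizes for λ = -2: [1, 1]

From the dimensions of kernels of powers, the number of Jordan blocks of size at least j is d_j − d_{j−1} where d_j = dim ker(N^j) (with d_0 = 0). Computing the differences gives [2].
The number of blocks of size exactly k is (#blocks of size ≥ k) − (#blocks of size ≥ k + 1), so the partition is: 2 block(s) of size 1.
In nonincreasing order the block sizes are [1, 1].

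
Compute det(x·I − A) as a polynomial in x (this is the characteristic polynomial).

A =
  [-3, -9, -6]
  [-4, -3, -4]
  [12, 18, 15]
x^3 - 9*x^2 + 27*x - 27

Expanding det(x·I − A) (e.g. by cofactor expansion or by noting that A is similar to its Jordan form J, which has the same characteristic polynomial as A) gives
  χ_A(x) = x^3 - 9*x^2 + 27*x - 27
which factors as (x - 3)^3. The eigenvalues (with algebraic multiplicities) are λ = 3 with multiplicity 3.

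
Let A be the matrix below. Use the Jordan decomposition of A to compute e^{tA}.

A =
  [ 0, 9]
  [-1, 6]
e^{tA} =
  [-3*t*exp(3*t) + exp(3*t), 9*t*exp(3*t)]
  [-t*exp(3*t), 3*t*exp(3*t) + exp(3*t)]

Strategy: write A = P · J · P⁻¹ where J is a Jordan canonical form, so e^{tA} = P · e^{tJ} · P⁻¹, and e^{tJ} can be computed block-by-block.

A has Jordan form
J =
  [3, 1]
  [0, 3]
(up to reordering of blocks).

Per-block formulas:
  For a 2×2 Jordan block J_2(3): exp(t · J_2(3)) = e^(3t)·(I + t·N), where N is the 2×2 nilpotent shift.

After assembling e^{tJ} and conjugating by P, we get:

e^{tA} =
  [-3*t*exp(3*t) + exp(3*t), 9*t*exp(3*t)]
  [-t*exp(3*t), 3*t*exp(3*t) + exp(3*t)]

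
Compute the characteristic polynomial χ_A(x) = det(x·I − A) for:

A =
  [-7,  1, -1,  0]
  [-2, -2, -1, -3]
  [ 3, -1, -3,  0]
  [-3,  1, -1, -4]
x^4 + 16*x^3 + 96*x^2 + 256*x + 256

Expanding det(x·I − A) (e.g. by cofactor expansion or by noting that A is similar to its Jordan form J, which has the same characteristic polynomial as A) gives
  χ_A(x) = x^4 + 16*x^3 + 96*x^2 + 256*x + 256
which factors as (x + 4)^4. The eigenvalues (with algebraic multiplicities) are λ = -4 with multiplicity 4.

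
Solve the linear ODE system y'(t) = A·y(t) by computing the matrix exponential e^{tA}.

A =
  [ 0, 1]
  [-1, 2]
e^{tA} =
  [-t*exp(t) + exp(t), t*exp(t)]
  [-t*exp(t), t*exp(t) + exp(t)]

Strategy: write A = P · J · P⁻¹ where J is a Jordan canonical form, so e^{tA} = P · e^{tJ} · P⁻¹, and e^{tJ} can be computed block-by-block.

A has Jordan form
J =
  [1, 1]
  [0, 1]
(up to reordering of blocks).

Per-block formulas:
  For a 2×2 Jordan block J_2(1): exp(t · J_2(1)) = e^(1t)·(I + t·N), where N is the 2×2 nilpotent shift.

After assembling e^{tJ} and conjugating by P, we get:

e^{tA} =
  [-t*exp(t) + exp(t), t*exp(t)]
  [-t*exp(t), t*exp(t) + exp(t)]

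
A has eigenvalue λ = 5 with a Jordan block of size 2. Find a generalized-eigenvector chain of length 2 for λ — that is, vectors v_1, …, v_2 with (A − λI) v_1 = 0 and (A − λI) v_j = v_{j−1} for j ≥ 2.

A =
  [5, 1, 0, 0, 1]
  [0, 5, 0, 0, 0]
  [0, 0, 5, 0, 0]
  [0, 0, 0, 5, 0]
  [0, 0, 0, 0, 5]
A Jordan chain for λ = 5 of length 2:
v_1 = (1, 0, 0, 0, 0)ᵀ
v_2 = (0, 1, 0, 0, 0)ᵀ

Let N = A − (5)·I. We want v_2 with N^2 v_2 = 0 but N^1 v_2 ≠ 0; then v_{j-1} := N · v_j for j = 2, …, 2.

Pick v_2 = (0, 1, 0, 0, 0)ᵀ.
Then v_1 = N · v_2 = (1, 0, 0, 0, 0)ᵀ.

Sanity check: (A − (5)·I) v_1 = (0, 0, 0, 0, 0)ᵀ = 0. ✓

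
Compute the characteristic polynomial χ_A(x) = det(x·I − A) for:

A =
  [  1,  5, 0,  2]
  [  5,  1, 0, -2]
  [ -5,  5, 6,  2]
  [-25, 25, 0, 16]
x^4 - 24*x^3 + 216*x^2 - 864*x + 1296

Expanding det(x·I − A) (e.g. by cofactor expansion or by noting that A is similar to its Jordan form J, which has the same characteristic polynomial as A) gives
  χ_A(x) = x^4 - 24*x^3 + 216*x^2 - 864*x + 1296
which factors as (x - 6)^4. The eigenvalues (with algebraic multiplicities) are λ = 6 with multiplicity 4.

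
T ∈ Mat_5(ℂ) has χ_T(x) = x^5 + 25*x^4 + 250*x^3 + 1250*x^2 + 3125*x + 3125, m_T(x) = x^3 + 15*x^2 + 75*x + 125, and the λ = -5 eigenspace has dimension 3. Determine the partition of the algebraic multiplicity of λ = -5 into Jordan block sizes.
Block sizes for λ = -5: [3, 1, 1]

Step 1 — from the characteristic polynomial, algebraic multiplicity of λ = -5 is 5. From dim ker(T − (-5)·I) = 3, there are exactly 3 Jordan blocks for λ = -5.
Step 2 — from the minimal polynomial, the factor (x + 5)^3 tells us the largest block for λ = -5 has size 3.
Step 3 — with total size 5, 3 blocks, and largest block 3, the block sizes (in nonincreasing order) are [3, 1, 1].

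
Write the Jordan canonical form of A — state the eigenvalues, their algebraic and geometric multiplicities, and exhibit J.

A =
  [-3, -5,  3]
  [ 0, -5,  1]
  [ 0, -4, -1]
J_3(-3)

The characteristic polynomial is
  det(x·I − A) = x^3 + 9*x^2 + 27*x + 27 = (x + 3)^3

Eigenvalues and multiplicities (the geometric multiplicity of λ is n − rank(A − λI), which equals the number of Jordan blocks for λ):
  λ = -3: algebraic multiplicity = 3, geometric multiplicity = 1

Determining the block sizes for each eigenvalue:
  λ = -3: one block (gm = 1), so the single block has size am = 3 → block sizes [3]

Assembling the blocks gives a Jordan form
J =
  [-3,  1,  0]
  [ 0, -3,  1]
  [ 0,  0, -3]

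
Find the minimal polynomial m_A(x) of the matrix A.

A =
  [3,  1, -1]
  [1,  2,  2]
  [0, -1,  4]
x^3 - 9*x^2 + 27*x - 27

The characteristic polynomial is χ_A(x) = (x - 3)^3, so the eigenvalues are known. The minimal polynomial is
  m_A(x) = Π_λ (x − λ)^{k_λ}
where k_λ is the size of the *largest* Jordan block for λ (equivalently, the smallest k with (A − λI)^k v = 0 for every generalised eigenvector v of λ).

  λ = 3: largest Jordan block has size 3, contributing (x − 3)^3

So m_A(x) = (x - 3)^3 = x^3 - 9*x^2 + 27*x - 27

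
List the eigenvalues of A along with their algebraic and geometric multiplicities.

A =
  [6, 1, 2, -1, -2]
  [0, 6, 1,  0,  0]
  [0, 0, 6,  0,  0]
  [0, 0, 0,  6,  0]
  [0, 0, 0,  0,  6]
λ = 6: alg = 5, geom = 3

Step 1 — factor the characteristic polynomial to read off the algebraic multiplicities:
  χ_A(x) = (x - 6)^5

Step 2 — compute geometric multiplicities via the rank-nullity identity g(λ) = n − rank(A − λI):
  rank(A − (6)·I) = 2, so dim ker(A − (6)·I) = n − 2 = 3

Summary:
  λ = 6: algebraic multiplicity = 5, geometric multiplicity = 3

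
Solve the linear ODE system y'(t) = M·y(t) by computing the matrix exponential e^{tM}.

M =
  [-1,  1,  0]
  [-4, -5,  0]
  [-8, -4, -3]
e^{tM} =
  [2*t*exp(-3*t) + exp(-3*t), t*exp(-3*t), 0]
  [-4*t*exp(-3*t), -2*t*exp(-3*t) + exp(-3*t), 0]
  [-8*t*exp(-3*t), -4*t*exp(-3*t), exp(-3*t)]

Strategy: write M = P · J · P⁻¹ where J is a Jordan canonical form, so e^{tM} = P · e^{tJ} · P⁻¹, and e^{tJ} can be computed block-by-block.

M has Jordan form
J =
  [-3,  1,  0]
  [ 0, -3,  0]
  [ 0,  0, -3]
(up to reordering of blocks).

Per-block formulas:
  For a 2×2 Jordan block J_2(-3): exp(t · J_2(-3)) = e^(-3t)·(I + t·N), where N is the 2×2 nilpotent shift.
  For a 1×1 block at λ = -3: exp(t · [-3]) = [e^(-3t)].

After assembling e^{tJ} and conjugating by P, we get:

e^{tM} =
  [2*t*exp(-3*t) + exp(-3*t), t*exp(-3*t), 0]
  [-4*t*exp(-3*t), -2*t*exp(-3*t) + exp(-3*t), 0]
  [-8*t*exp(-3*t), -4*t*exp(-3*t), exp(-3*t)]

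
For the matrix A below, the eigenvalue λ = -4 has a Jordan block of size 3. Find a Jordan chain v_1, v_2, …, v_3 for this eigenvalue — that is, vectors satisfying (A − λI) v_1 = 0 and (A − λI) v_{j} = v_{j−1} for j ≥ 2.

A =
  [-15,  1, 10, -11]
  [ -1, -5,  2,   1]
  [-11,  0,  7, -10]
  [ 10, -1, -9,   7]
A Jordan chain for λ = -4 of length 3:
v_1 = (-1, -1, -1, 0)ᵀ
v_2 = (1, -1, 0, -1)ᵀ
v_3 = (0, 1, 0, 0)ᵀ

Let N = A − (-4)·I. We want v_3 with N^3 v_3 = 0 but N^2 v_3 ≠ 0; then v_{j-1} := N · v_j for j = 3, …, 2.

Pick v_3 = (0, 1, 0, 0)ᵀ.
Then v_2 = N · v_3 = (1, -1, 0, -1)ᵀ.
Then v_1 = N · v_2 = (-1, -1, -1, 0)ᵀ.

Sanity check: (A − (-4)·I) v_1 = (0, 0, 0, 0)ᵀ = 0. ✓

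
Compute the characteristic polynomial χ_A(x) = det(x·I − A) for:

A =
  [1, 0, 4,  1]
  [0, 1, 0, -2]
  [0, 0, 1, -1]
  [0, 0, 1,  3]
x^4 - 6*x^3 + 13*x^2 - 12*x + 4

Expanding det(x·I − A) (e.g. by cofactor expansion or by noting that A is similar to its Jordan form J, which has the same characteristic polynomial as A) gives
  χ_A(x) = x^4 - 6*x^3 + 13*x^2 - 12*x + 4
which factors as (x - 2)^2*(x - 1)^2. The eigenvalues (with algebraic multiplicities) are λ = 1 with multiplicity 2, λ = 2 with multiplicity 2.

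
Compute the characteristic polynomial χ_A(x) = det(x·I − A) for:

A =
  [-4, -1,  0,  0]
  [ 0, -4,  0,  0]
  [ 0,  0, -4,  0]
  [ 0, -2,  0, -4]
x^4 + 16*x^3 + 96*x^2 + 256*x + 256

Expanding det(x·I − A) (e.g. by cofactor expansion or by noting that A is similar to its Jordan form J, which has the same characteristic polynomial as A) gives
  χ_A(x) = x^4 + 16*x^3 + 96*x^2 + 256*x + 256
which factors as (x + 4)^4. The eigenvalues (with algebraic multiplicities) are λ = -4 with multiplicity 4.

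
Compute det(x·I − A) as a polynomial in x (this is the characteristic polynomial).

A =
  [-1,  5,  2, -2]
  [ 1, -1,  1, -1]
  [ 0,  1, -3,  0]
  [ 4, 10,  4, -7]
x^4 + 12*x^3 + 54*x^2 + 108*x + 81

Expanding det(x·I − A) (e.g. by cofactor expansion or by noting that A is similar to its Jordan form J, which has the same characteristic polynomial as A) gives
  χ_A(x) = x^4 + 12*x^3 + 54*x^2 + 108*x + 81
which factors as (x + 3)^4. The eigenvalues (with algebraic multiplicities) are λ = -3 with multiplicity 4.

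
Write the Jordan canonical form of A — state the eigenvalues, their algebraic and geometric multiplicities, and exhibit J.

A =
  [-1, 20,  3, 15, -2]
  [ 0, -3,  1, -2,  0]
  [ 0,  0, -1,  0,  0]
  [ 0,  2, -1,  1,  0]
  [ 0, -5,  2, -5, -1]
J_3(-1) ⊕ J_2(-1)

The characteristic polynomial is
  det(x·I − A) = x^5 + 5*x^4 + 10*x^3 + 10*x^2 + 5*x + 1 = (x + 1)^5

Eigenvalues and multiplicities (the geometric multiplicity of λ is n − rank(A − λI), which equals the number of Jordan blocks for λ):
  λ = -1: algebraic multiplicity = 5, geometric multiplicity = 2

Determining the block sizes for each eigenvalue:
  λ = -1: with am = 5 and gm = 2, the partition is not yet determined (e.g. several partitions of 5 into 2 parts exist). Let N = A − (-1)·I. Computing rank(N^1) = 3, rank(N^2) = 1, rank(N^3) = 0; the number of blocks of size ≥ j is rank(N^{j−1}) − rank(N^j), giving [2, 2, 1]. So we have 1 block(s) of size 3, 1 block(s) of size 2 → block sizes [3, 2]

Assembling the blocks gives a Jordan form
J =
  [-1,  1,  0,  0,  0]
  [ 0, -1,  1,  0,  0]
  [ 0,  0, -1,  0,  0]
  [ 0,  0,  0, -1,  1]
  [ 0,  0,  0,  0, -1]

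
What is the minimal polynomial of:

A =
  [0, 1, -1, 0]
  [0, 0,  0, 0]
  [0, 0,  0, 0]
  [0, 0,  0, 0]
x^2

The characteristic polynomial is χ_A(x) = x^4, so the eigenvalues are known. The minimal polynomial is
  m_A(x) = Π_λ (x − λ)^{k_λ}
where k_λ is the size of the *largest* Jordan block for λ (equivalently, the smallest k with (A − λI)^k v = 0 for every generalised eigenvector v of λ).

  λ = 0: largest Jordan block has size 2, contributing (x − 0)^2

So m_A(x) = x^2 = x^2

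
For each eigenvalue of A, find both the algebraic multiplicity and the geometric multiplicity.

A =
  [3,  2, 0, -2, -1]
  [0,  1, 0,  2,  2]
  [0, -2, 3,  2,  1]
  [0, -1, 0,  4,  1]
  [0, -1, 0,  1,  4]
λ = 3: alg = 5, geom = 3

Step 1 — factor the characteristic polynomial to read off the algebraic multiplicities:
  χ_A(x) = (x - 3)^5

Step 2 — compute geometric multiplicities via the rank-nullity identity g(λ) = n − rank(A − λI):
  rank(A − (3)·I) = 2, so dim ker(A − (3)·I) = n − 2 = 3

Summary:
  λ = 3: algebraic multiplicity = 5, geometric multiplicity = 3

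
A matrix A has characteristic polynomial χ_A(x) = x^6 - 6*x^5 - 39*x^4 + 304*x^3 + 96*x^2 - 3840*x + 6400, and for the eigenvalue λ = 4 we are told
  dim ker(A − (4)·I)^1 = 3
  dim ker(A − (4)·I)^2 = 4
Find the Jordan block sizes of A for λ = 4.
Block sizes for λ = 4: [2, 1, 1]

From the dimensions of kernels of powers, the number of Jordan blocks of size at least j is d_j − d_{j−1} where d_j = dim ker(N^j) (with d_0 = 0). Computing the differences gives [3, 1].
The number of blocks of size exactly k is (#blocks of size ≥ k) − (#blocks of size ≥ k + 1), so the partition is: 2 block(s) of size 1, 1 block(s) of size 2.
In nonincreasing order the block sizes are [2, 1, 1].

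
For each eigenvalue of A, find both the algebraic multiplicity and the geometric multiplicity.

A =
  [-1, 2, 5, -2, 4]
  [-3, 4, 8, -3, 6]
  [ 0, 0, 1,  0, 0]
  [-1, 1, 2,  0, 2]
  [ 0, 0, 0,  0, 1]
λ = 1: alg = 5, geom = 3

Step 1 — factor the characteristic polynomial to read off the algebraic multiplicities:
  χ_A(x) = (x - 1)^5

Step 2 — compute geometric multiplicities via the rank-nullity identity g(λ) = n − rank(A − λI):
  rank(A − (1)·I) = 2, so dim ker(A − (1)·I) = n − 2 = 3

Summary:
  λ = 1: algebraic multiplicity = 5, geometric multiplicity = 3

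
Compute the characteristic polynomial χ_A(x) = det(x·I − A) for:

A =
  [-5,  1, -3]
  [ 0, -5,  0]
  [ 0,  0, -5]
x^3 + 15*x^2 + 75*x + 125

Expanding det(x·I − A) (e.g. by cofactor expansion or by noting that A is similar to its Jordan form J, which has the same characteristic polynomial as A) gives
  χ_A(x) = x^3 + 15*x^2 + 75*x + 125
which factors as (x + 5)^3. The eigenvalues (with algebraic multiplicities) are λ = -5 with multiplicity 3.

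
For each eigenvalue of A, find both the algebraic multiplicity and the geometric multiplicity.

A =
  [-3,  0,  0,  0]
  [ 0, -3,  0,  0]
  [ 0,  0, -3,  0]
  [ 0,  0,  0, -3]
λ = -3: alg = 4, geom = 4

Step 1 — factor the characteristic polynomial to read off the algebraic multiplicities:
  χ_A(x) = (x + 3)^4

Step 2 — compute geometric multiplicities via the rank-nullity identity g(λ) = n − rank(A − λI):
  rank(A − (-3)·I) = 0, so dim ker(A − (-3)·I) = n − 0 = 4

Summary:
  λ = -3: algebraic multiplicity = 4, geometric multiplicity = 4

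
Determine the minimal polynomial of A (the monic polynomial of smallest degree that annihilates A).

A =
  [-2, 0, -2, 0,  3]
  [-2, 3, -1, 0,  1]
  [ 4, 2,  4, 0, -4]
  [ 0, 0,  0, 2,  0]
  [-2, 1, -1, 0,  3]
x^3 - 6*x^2 + 12*x - 8

The characteristic polynomial is χ_A(x) = (x - 2)^5, so the eigenvalues are known. The minimal polynomial is
  m_A(x) = Π_λ (x − λ)^{k_λ}
where k_λ is the size of the *largest* Jordan block for λ (equivalently, the smallest k with (A − λI)^k v = 0 for every generalised eigenvector v of λ).

  λ = 2: largest Jordan block has size 3, contributing (x − 2)^3

So m_A(x) = (x - 2)^3 = x^3 - 6*x^2 + 12*x - 8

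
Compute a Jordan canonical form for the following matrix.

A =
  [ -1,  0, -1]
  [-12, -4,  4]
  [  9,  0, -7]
J_2(-4) ⊕ J_1(-4)

The characteristic polynomial is
  det(x·I − A) = x^3 + 12*x^2 + 48*x + 64 = (x + 4)^3

Eigenvalues and multiplicities (the geometric multiplicity of λ is n − rank(A − λI), which equals the number of Jordan blocks for λ):
  λ = -4: algebraic multiplicity = 3, geometric multiplicity = 2

Determining the block sizes for each eigenvalue:
  λ = -4: 2 blocks summing to 3 forces exactly one block of size 2 and the rest size 1 → block sizes [2, 1]

Assembling the blocks gives a Jordan form
J =
  [-4,  1,  0]
  [ 0, -4,  0]
  [ 0,  0, -4]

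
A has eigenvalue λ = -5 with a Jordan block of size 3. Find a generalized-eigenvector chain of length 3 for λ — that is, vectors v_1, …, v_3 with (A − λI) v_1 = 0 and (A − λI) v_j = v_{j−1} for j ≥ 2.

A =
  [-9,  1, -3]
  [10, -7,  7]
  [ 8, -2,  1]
A Jordan chain for λ = -5 of length 3:
v_1 = (2, -4, -4)ᵀ
v_2 = (-4, 10, 8)ᵀ
v_3 = (1, 0, 0)ᵀ

Let N = A − (-5)·I. We want v_3 with N^3 v_3 = 0 but N^2 v_3 ≠ 0; then v_{j-1} := N · v_j for j = 3, …, 2.

Pick v_3 = (1, 0, 0)ᵀ.
Then v_2 = N · v_3 = (-4, 10, 8)ᵀ.
Then v_1 = N · v_2 = (2, -4, -4)ᵀ.

Sanity check: (A − (-5)·I) v_1 = (0, 0, 0)ᵀ = 0. ✓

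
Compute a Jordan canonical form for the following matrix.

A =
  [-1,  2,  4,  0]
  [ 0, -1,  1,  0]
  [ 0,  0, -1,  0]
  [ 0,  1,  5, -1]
J_3(-1) ⊕ J_1(-1)

The characteristic polynomial is
  det(x·I − A) = x^4 + 4*x^3 + 6*x^2 + 4*x + 1 = (x + 1)^4

Eigenvalues and multiplicities (the geometric multiplicity of λ is n − rank(A − λI), which equals the number of Jordan blocks for λ):
  λ = -1: algebraic multiplicity = 4, geometric multiplicity = 2

Determining the block sizes for each eigenvalue:
  λ = -1: with am = 4 and gm = 2, the partition is not yet determined (e.g. several partitions of 4 into 2 parts exist). Let N = A − (-1)·I. Computing rank(N^1) = 2, rank(N^2) = 1, rank(N^3) = 0; the number of blocks of size ≥ j is rank(N^{j−1}) − rank(N^j), giving [2, 1, 1]. So we have 1 block(s) of size 3, 1 block(s) of size 1 → block sizes [3, 1]

Assembling the blocks gives a Jordan form
J =
  [-1,  1,  0,  0]
  [ 0, -1,  1,  0]
  [ 0,  0, -1,  0]
  [ 0,  0,  0, -1]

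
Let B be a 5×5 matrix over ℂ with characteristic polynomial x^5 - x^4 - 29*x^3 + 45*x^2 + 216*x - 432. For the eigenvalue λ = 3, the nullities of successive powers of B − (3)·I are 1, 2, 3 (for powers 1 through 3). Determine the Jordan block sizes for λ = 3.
Block sizes for λ = 3: [3]

From the dimensions of kernels of powers, the number of Jordan blocks of size at least j is d_j − d_{j−1} where d_j = dim ker(N^j) (with d_0 = 0). Computing the differences gives [1, 1, 1].
The number of blocks of size exactly k is (#blocks of size ≥ k) − (#blocks of size ≥ k + 1), so the partition is: 1 block(s) of size 3.
In nonincreasing order the block sizes are [3].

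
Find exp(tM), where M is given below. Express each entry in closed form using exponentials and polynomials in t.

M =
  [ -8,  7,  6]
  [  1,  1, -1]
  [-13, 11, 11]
e^{tM} =
  [-t*exp(3*t) - exp(3*t) + 2*exp(-2*t), 2*t*exp(3*t) + exp(3*t) - exp(-2*t), t*exp(3*t) + exp(3*t) - exp(-2*t)]
  [t*exp(3*t), -2*t*exp(3*t) + exp(3*t), -t*exp(3*t)]
  [-3*t*exp(3*t) - 2*exp(3*t) + 2*exp(-2*t), 6*t*exp(3*t) + exp(3*t) - exp(-2*t), 3*t*exp(3*t) + 2*exp(3*t) - exp(-2*t)]

Strategy: write M = P · J · P⁻¹ where J is a Jordan canonical form, so e^{tM} = P · e^{tJ} · P⁻¹, and e^{tJ} can be computed block-by-block.

M has Jordan form
J =
  [-2, 0, 0]
  [ 0, 3, 1]
  [ 0, 0, 3]
(up to reordering of blocks).

Per-block formulas:
  For a 2×2 Jordan block J_2(3): exp(t · J_2(3)) = e^(3t)·(I + t·N), where N is the 2×2 nilpotent shift.
  For a 1×1 block at λ = -2: exp(t · [-2]) = [e^(-2t)].

After assembling e^{tJ} and conjugating by P, we get:

e^{tM} =
  [-t*exp(3*t) - exp(3*t) + 2*exp(-2*t), 2*t*exp(3*t) + exp(3*t) - exp(-2*t), t*exp(3*t) + exp(3*t) - exp(-2*t)]
  [t*exp(3*t), -2*t*exp(3*t) + exp(3*t), -t*exp(3*t)]
  [-3*t*exp(3*t) - 2*exp(3*t) + 2*exp(-2*t), 6*t*exp(3*t) + exp(3*t) - exp(-2*t), 3*t*exp(3*t) + 2*exp(3*t) - exp(-2*t)]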